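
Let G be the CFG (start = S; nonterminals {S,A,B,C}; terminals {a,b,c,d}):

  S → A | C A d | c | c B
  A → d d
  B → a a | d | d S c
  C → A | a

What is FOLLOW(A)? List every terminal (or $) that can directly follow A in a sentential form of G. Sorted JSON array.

FIRST sets, iterate to fixpoint:
round 1:
  A via A→d d: +{d}
  B via B→a a: +{a}
  B via B→d: +{d}
  C via C→A: +{d}
  C via C→a: +{a}
  S via S→A: +{d}
  S via S→C A d: +{a}
  S via S→c: +{c}
  FIRST(S)={a,c,d}  FIRST(A)={d}  FIRST(B)={a,d}  FIRST(C)={a,d}
round 2: (stable)
  FIRST(S)={a,c,d}  FIRST(A)={d}  FIRST(B)={a,d}  FIRST(C)={a,d}

FOLLOW sets:
initialize: $ ∈ FOLLOW(S)
pass 1:
  B→d S c: FOLLOW(S) ⊇ FIRST(c) = {c}; new: +{c}
  S→A: FOLLOW(A) ⊇ FOLLOW(S) ⊇ {$,c}; new: +{$,c}
  S→C A d: FOLLOW(C) ⊇ FIRST(A) = {d}; new: +{d}
  S→C A d: FOLLOW(A) ⊇ FIRST(d) = {d}; new: +{d}
  S→c B: FOLLOW(B) ⊇ FOLLOW(S) ⊇ {$,c}; new: +{$,c}
  S: {$,c}  A: {$,c,d}  B: {$,c}  C: {d}
pass 2: (stable)
  S: {$,c}  A: {$,c,d}  B: {$,c}  C: {d}

FOLLOW(A) = ["$", "c", "d"]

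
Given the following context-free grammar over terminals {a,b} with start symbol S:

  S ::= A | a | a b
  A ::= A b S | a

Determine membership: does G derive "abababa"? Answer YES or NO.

Convert to CNF:
  S -> A X3 | T1 T0 | a
  A -> A X2 | a
  T0 -> b
  T1 -> a
  X2 -> T0 S
  X3 -> T0 S

CYK fill:
  T[0,0] 'a' = {A,S,T1}  orig:{A,S}
  T[1,1] 'b' = {T0}  orig:{}
  T[2,2] 'a' = {A,S,T1}  orig:{A,S}
  T[3,3] 'b' = {T0}  orig:{}
  T[4,4] 'a' = {A,S,T1}  orig:{A,S}
  T[5,5] 'b' = {T0}  orig:{}
  T[6,6] 'a' = {A,S,T1}  orig:{A,S}
  T[0,1] 'ab' = {S}
  T[1,2] 'ba' = {X2,X3}  orig:{}
  T[2,3] 'ab' = {S}
  T[3,4] 'ba' = {X2,X3}  orig:{}
  T[4,5] 'ab' = {S}
  T[5,6] 'ba' = {X2,X3}  orig:{}
  T[0,2] 'aba' = {A,S}
  T[1,3] 'bab' = {X2,X3}  orig:{}
  T[2,4] 'aba' = {A,S}
  T[3,5] 'bab' = {X2,X3}  orig:{}
  T[4,6] 'aba' = {A,S}
  T[0,3] 'abab' = {A,S}
  T[1,4] 'baba' = {X2,X3}  orig:{}
  T[2,5] 'abab' = {A,S}
  T[3,6] 'baba' = {X2,X3}  orig:{}
  T[0,4] 'ababa' = {A,S}
  T[1,5] 'babab' = {X2,X3}  orig:{}
  T[2,6] 'ababa' = {A,S}
  T[0,5] 'ababab' = {A,S}
  T[1,6] 'bababa' = {X2,X3}  orig:{}
  T[0,6] 'abababa' = {A,S}

S ∈ T[0,6] ⇒ YES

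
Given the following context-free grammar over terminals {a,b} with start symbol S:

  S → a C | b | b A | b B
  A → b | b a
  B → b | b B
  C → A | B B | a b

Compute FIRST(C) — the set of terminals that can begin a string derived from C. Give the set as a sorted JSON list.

FIRST iteration:
[1]
  A via A→b: +{b}
  B via B→b: +{b}
  C via C→A: +{b}
  C via C→a b: +{a}
  S via S→a C: +{a}
  S via S→b: +{b}
  FIRST[S]={a,b}  FIRST[A]={b}  FIRST[B]={b}  FIRST[C]={a,b}
[2] (stable)
  FIRST[S]={a,b}  FIRST[A]={b}  FIRST[B]={b}  FIRST[C]={a,b}

FIRST(C) = ["a", "b"]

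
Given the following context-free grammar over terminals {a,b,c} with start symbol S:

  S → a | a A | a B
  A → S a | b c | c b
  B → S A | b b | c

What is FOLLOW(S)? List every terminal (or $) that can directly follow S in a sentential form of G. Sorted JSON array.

FIRST sets, iterate to fixpoint:
iter 1:
  A via A→b c: +{b}
  A via A→c b: +{c}
  B via B→b b: +{b}
  B via B→c: +{c}
  S via S→a: +{a}
  S: {a}  A: {b,c}  B: {b,c}
iter 2:
  A via A→S a: +{a}
  B via B→S A: +{a}
  S: {a}  A: {a,b,c}  B: {a,b,c}
iter 3: done
  S: {a}  A: {a,b,c}  B: {a,b,c}

Compute FOLLOW by fixpoint:
seed FOLLOW(S) with $
round 1:
  A→S a: FOLLOW(S) ⊇ FIRST(a) = {a}; new: +{a}
  B→S A: FOLLOW(S) ⊇ FIRST(A) = {a,b,c}; new: +{b,c}
  S→a A: FOLLOW(A) ⊇ FOLLOW(S) ⊇ {$,a,b,c}; new: +{$,a,b,c}
  S→a B: FOLLOW(B) ⊇ FOLLOW(S) ⊇ {$,a,b,c}; new: +{$,a,b,c}
  FOLLOW[S]={$,a,b,c}  FOLLOW[A]={$,a,b,c}  FOLLOW[B]={$,a,b,c}
round 2: done
  FOLLOW[S]={$,a,b,c}  FOLLOW[A]={$,a,b,c}  FOLLOW[B]={$,a,b,c}

FOLLOW(S) = ["$", "a", "b", "c"]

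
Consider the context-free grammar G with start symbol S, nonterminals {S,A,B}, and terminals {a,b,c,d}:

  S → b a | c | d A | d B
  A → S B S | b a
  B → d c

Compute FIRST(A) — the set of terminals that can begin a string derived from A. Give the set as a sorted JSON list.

Compute FIRST by fixpoint:
iter 1:
  A via A→b a: +{b}
  B via B→d c: +{d}
  S via S→b a: +{b}
  S via S→c: +{c}
  S via S→d A: +{d}
  FIRST[S]={b,c,d}  FIRST[A]={b}  FIRST[B]={d}
iter 2:
  A via A→S B S: +{c,d}
  FIRST[S]={b,c,d}  FIRST[A]={b,c,d}  FIRST[B]={d}
iter 3: (no change)
  FIRST[S]={b,c,d}  FIRST[A]={b,c,d}  FIRST[B]={d}

FIRST(A) = ["b", "c", "d"]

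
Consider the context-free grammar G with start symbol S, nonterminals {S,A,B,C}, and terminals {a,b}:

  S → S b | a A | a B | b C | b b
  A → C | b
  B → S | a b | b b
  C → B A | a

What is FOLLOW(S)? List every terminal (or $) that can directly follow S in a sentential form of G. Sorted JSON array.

FIRST iteration:
round 1:
  A via A→b: +{b}
  B via B→a b: +{a}
  B via B→b b: +{b}
  C via C→B A: +{a,b}
  S via S→a A: +{a}
  S via S→b C: +{b}
  FIRST(S)={a,b}  FIRST(A)={b}  FIRST(B)={a,b}  FIRST(C)={a,b}
round 2:
  A via A→C: +{a}
  FIRST(S)={a,b}  FIRST(A)={a,b}  FIRST(B)={a,b}  FIRST(C)={a,b}
round 3: (no change)
  FIRST(S)={a,b}  FIRST(A)={a,b}  FIRST(B)={a,b}  FIRST(C)={a,b}

FOLLOW iteration:
FOLLOW(S) := {$}
iter 1:
  C→B A: FOLLOW(B) ⊇ FIRST(A) = {a,b}; new: +{a,b}
  S→S b: FOLLOW(S) ⊇ FIRST(b) = {b}; new: +{b}
  S→a A: FOLLOW(A) ⊇ FOLLOW(S) ⊇ {$,b}; new: +{$,b}
  S→a B: FOLLOW(B) ⊇ FOLLOW(S) ⊇ {$,b}; new: +{$}
  S→b C: FOLLOW(C) ⊇ FOLLOW(S) ⊇ {$,b}; new: +{$,b}
  FOLLOW(S)={$,b}  FOLLOW(A)={$,b}  FOLLOW(B)={$,a,b}  FOLLOW(C)={$,b}
iter 2:
  B→S: FOLLOW(S) ⊇ FOLLOW(B) ⊇ {$,a,b}; new: +{a}
  S→a A: FOLLOW(A) ⊇ FOLLOW(S) ⊇ {$,a,b}; new: +{a}
  S→b C: FOLLOW(C) ⊇ FOLLOW(S) ⊇ {$,a,b}; new: +{a}
  FOLLOW(S)={$,a,b}  FOLLOW(A)={$,a,b}  FOLLOW(B)={$,a,b}  FOLLOW(C)={$,a,b}
iter 3: — fixpoint
  FOLLOW(S)={$,a,b}  FOLLOW(A)={$,a,b}  FOLLOW(B)={$,a,b}  FOLLOW(C)={$,a,b}

FOLLOW(S) = ["$", "a", "b"]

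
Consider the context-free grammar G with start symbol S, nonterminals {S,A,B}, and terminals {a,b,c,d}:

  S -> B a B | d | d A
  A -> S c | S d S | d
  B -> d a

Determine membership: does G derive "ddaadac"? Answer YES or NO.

CNF form of G:
  S -> B X4 | T1 A | d
  A -> S T0 | S X3 | d
  B -> T1 T2
  T0 -> c
  T1 -> d
  T2 -> a
  X3 -> T1 S
  X4 -> T2 B

CYK table (by increasing span):
  cell(0,0) d: {A,S,T1}  orig:{A,S}
  cell(1,1) d: {A,S,T1}  orig:{A,S}
  cell(2,2) a: {T2}  orig:{}
  cell(3,3) a: {T2}  orig:{}
  cell(4,4) d: {A,S,T1}  orig:{A,S}
  cell(5,5) a: {T2}  orig:{}
  cell(6,6) c: {T0}  orig:{}
  cell(0,1) dd: {S,X3}  orig:{S}
  cell(1,2) da: {B}
  cell(2,3) aa: ∅
  cell(3,4) ad: ∅
  cell(4,5) da: {B}
  cell(5,6) ac: ∅
  cell(0,2) dda: ∅
  cell(1,3) daa: ∅
  cell(2,4) aad: ∅
  cell(3,5) ada: {X4}  orig:{}
  cell(4,6) dac: ∅
  cell(0,3) ddaa: ∅
  cell(1,4) daad: ∅
  cell(2,5) aada: ∅
  cell(3,6) adac: ∅
  cell(0,4) ddaad: ∅
  cell(1,5) daada: {S}
  cell(2,6) aadac: ∅
  cell(0,5) ddaada: {X3}  orig:{}
  cell(1,6) daadac: {A}
  cell(0,6) ddaadac: {S}

S ∈ T[0,6] ⇒ YES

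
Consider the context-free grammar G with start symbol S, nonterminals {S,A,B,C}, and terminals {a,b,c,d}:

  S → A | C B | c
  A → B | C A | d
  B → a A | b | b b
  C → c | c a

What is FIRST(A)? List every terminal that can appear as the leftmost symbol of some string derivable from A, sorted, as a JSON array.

FIRST iteration:
round 1:
  A via A→d: +{d}
  B via B→a A: +{a}
  B via B→b: +{b}
  C via C→c: +{c}
  S via S→A: +{d}
  S via S→C B: +{c}
  S: {c,d}  A: {d}  B: {a,b}  C: {c}
round 2:
  A via A→B: +{a,b}
  A via A→C A: +{c}
  S via S→A: +{a,b}
  S: {a,b,c,d}  A: {a,b,c,d}  B: {a,b}  C: {c}
round 3: done
  S: {a,b,c,d}  A: {a,b,c,d}  B: {a,b}  C: {c}

FIRST(A) = ["a", "b", "c", "d"]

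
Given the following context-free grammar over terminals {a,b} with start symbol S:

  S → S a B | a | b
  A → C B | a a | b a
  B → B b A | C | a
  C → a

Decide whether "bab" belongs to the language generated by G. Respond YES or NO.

Convert to CNF:
  S -> S X3 | a | b
  A -> C B | T0 T0 | T1 T0
  B -> B X2 | a
  C -> a
  T0 -> a
  T1 -> b
  X2 -> T1 A
  X3 -> T0 B

CYK fill:
  [0..0]={S,T1}  "b"  orig:{S}
  [1..1]={B,C,S,T0}  "a"  orig:{B,C,S}
  [2..2]={S,T1}  "b"  orig:{S}
  [0..1]={A}  "ba"
  [1..2]=∅  "ab"
  [0..2]=∅  "bab"

S ∉ T[0,2] ⇒ NO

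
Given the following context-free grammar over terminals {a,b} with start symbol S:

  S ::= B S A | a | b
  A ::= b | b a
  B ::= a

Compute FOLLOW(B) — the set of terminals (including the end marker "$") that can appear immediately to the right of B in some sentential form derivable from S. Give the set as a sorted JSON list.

FIRST sets, iterate to fixpoint:
pass 1:
  A via A→b: +{b}
  B via B→a: +{a}
  S via S→B S A: +{a}
  S via S→b: +{b}
  S: {a,b}  A: {b}  B: {a}
pass 2: — fixpoint
  S: {a,b}  A: {b}  B: {a}

FOLLOW sets:
initialize: $ ∈ FOLLOW(S)
pass 1:
  S→B S A: FOLLOW(B) ⊇ FIRST(S) = {a,b}; new: +{a,b}
  S→B S A: FOLLOW(S) ⊇ FIRST(A) = {b}; new: +{b}
  S→B S A: FOLLOW(A) ⊇ FOLLOW(S) ⊇ {$,b}; new: +{$,b}
  FOLLOW(S)={$,b}  FOLLOW(A)={$,b}  FOLLOW(B)={a,b}
pass 2: done
  FOLLOW(S)={$,b}  FOLLOW(A)={$,b}  FOLLOW(B)={a,b}

FOLLOW(B) = ["a", "b"]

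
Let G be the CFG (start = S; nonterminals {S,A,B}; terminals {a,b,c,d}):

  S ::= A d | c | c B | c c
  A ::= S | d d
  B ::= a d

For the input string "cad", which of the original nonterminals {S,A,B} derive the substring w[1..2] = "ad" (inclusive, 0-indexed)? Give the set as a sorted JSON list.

Convert to CNF:
  S -> A T0 | T1 B | T1 T1 | c
  A -> A T0 | T0 T0 | T1 B | T1 T1 | c
  B -> T2 T0
  T0 -> d
  T1 -> c
  T2 -> a

CYK table (by increasing span) (cells [i..j] with 1 ≤ i ≤ j ≤ 2 only):
  cell(1,1) a: {T2}  orig:{}
  cell(2,2) d: {T0}  orig:{}
  cell(1,2) ad: {B}

Original NTs in T[1,2] deriving "ad": ["B"]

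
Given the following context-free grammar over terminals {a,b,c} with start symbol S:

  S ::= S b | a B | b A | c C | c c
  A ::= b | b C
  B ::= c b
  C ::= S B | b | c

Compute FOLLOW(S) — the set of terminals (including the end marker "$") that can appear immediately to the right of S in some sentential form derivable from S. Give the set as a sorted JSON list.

FIRST iteration:
[1]
  A via A→b: +{b}
  B via B→c b: +{c}
  C via C→b: +{b}
  C via C→c: +{c}
  S via S→a B: +{a}
  S via S→b A: +{b}
  S via S→c C: +{c}
  S: {a,b,c}  A: {b}  B: {c}  C: {b,c}
[2]
  C via C→S B: +{a}
  S: {a,b,c}  A: {b}  B: {c}  C: {a,b,c}
[3] — fixpoint
  S: {a,b,c}  A: {b}  B: {c}  C: {a,b,c}

FOLLOW sets:
seed FOLLOW(S) with $
round 1:
  C→S B: FOLLOW(S) ⊇ FIRST(B) = {c}; new: +{c}
  S→S b: FOLLOW(S) ⊇ FIRST(b) = {b}; new: +{b}
  S→a B: FOLLOW(B) ⊇ FOLLOW(S) ⊇ {$,b,c}; new: +{$,b,c}
  S→b A: FOLLOW(A) ⊇ FOLLOW(S) ⊇ {$,b,c}; new: +{$,b,c}
  S→c C: FOLLOW(C) ⊇ FOLLOW(S) ⊇ {$,b,c}; new: +{$,b,c}
  FOLLOW(S)={$,b,c}  FOLLOW(A)={$,b,c}  FOLLOW(B)={$,b,c}  FOLLOW(C)={$,b,c}
round 2: (stable)
  FOLLOW(S)={$,b,c}  FOLLOW(A)={$,b,c}  FOLLOW(B)={$,b,c}  FOLLOW(C)={$,b,c}

FOLLOW(S) = ["$", "b", "c"]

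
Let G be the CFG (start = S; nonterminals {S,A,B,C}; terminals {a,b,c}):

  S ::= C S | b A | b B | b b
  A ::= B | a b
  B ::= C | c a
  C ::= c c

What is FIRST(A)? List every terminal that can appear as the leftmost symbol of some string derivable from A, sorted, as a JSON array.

FIRST iteration:
round 1:
  A via A→a b: +{a}
  B via B→c a: +{c}
  C via C→c c: +{c}
  S via S→C S: +{c}
  S via S→b A: +{b}
  FIRST(S)={b,c}  FIRST(A)={a}  FIRST(B)={c}  FIRST(C)={c}
round 2:
  A via A→B: +{c}
  FIRST(S)={b,c}  FIRST(A)={a,c}  FIRST(B)={c}  FIRST(C)={c}
round 3: — fixpoint
  FIRST(S)={b,c}  FIRST(A)={a,c}  FIRST(B)={c}  FIRST(C)={c}

FIRST(A) = ["a", "c"]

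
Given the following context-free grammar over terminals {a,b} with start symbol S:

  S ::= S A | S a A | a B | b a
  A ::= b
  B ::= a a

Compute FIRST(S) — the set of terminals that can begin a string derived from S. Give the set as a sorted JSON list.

Compute FIRST by fixpoint:
iter 1:
  A via A→b: +{b}
  B via B→a a: +{a}
  S via S→a B: +{a}
  S via S→b a: +{b}
  FIRST(S)={a,b}  FIRST(A)={b}  FIRST(B)={a}
iter 2: (no change)
  FIRST(S)={a,b}  FIRST(A)={b}  FIRST(B)={a}

FIRST(S) = ["a", "b"]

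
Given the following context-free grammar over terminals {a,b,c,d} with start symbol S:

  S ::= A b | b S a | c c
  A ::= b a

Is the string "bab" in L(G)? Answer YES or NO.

CNF form of G:
  S -> A T0 | T0 X3 | T2 T2
  A -> T0 T1
  T0 -> b
  T1 -> a
  T2 -> c
  X3 -> S T1

CYK fill:
  T[0,0] 'b' = {T0}  orig:{}
  T[1,1] 'a' = {T1}  orig:{}
  T[2,2] 'b' = {T0}  orig:{}
  T[0,1] 'ba' = {A}
  T[1,2] 'ab' = ∅
  T[0,2] 'bab' = {S}

S ∈ T[0,2] ⇒ YES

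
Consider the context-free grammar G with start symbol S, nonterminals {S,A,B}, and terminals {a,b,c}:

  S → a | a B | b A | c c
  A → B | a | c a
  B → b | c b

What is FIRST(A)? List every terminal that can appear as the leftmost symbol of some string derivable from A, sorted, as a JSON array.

FIRST iteration:
iter 1:
  A via A→a: +{a}
  A via A→c a: +{c}
  B via B→b: +{b}
  B via B→c b: +{c}
  S via S→a: +{a}
  S via S→b A: +{b}
  S via S→c c: +{c}
  S: {a,b,c}  A: {a,c}  B: {b,c}
iter 2:
  A via A→B: +{b}
  S: {a,b,c}  A: {a,b,c}  B: {b,c}
iter 3: — fixpoint
  S: {a,b,c}  A: {a,b,c}  B: {b,c}

FIRST(A) = ["a", "b", "c"]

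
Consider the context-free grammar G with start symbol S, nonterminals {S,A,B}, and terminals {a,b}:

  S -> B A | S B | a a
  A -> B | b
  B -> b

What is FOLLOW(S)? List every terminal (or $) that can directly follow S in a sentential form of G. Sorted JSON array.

Compute FIRST by fixpoint:
pass 1:
  A via A→b: +{b}
  B via B→b: +{b}
  S via S→B A: +{b}
  S via S→a a: +{a}
  S: {a,b}  A: {b}  B: {b}
pass 2: done
  S: {a,b}  A: {b}  B: {b}

FOLLOW iteration:
initialize: $ ∈ FOLLOW(S)
pass 1:
  S→B A: FOLLOW(B) ⊇ FIRST(A) = {b}; new: +{b}
  S→B A: FOLLOW(A) ⊇ FOLLOW(S) ⊇ {$}; new: +{$}
  S→S B: FOLLOW(S) ⊇ FIRST(B) = {b}; new: +{b}
  S→S B: FOLLOW(B) ⊇ FOLLOW(S) ⊇ {$,b}; new: +{$}
  S: {$,b}  A: {$}  B: {$,b}
pass 2:
  S→B A: FOLLOW(A) ⊇ FOLLOW(S) ⊇ {$,b}; new: +{b}
  S: {$,b}  A: {$,b}  B: {$,b}
pass 3: (no change)
  S: {$,b}  A: {$,b}  B: {$,b}

FOLLOW(S) = ["$", "b"]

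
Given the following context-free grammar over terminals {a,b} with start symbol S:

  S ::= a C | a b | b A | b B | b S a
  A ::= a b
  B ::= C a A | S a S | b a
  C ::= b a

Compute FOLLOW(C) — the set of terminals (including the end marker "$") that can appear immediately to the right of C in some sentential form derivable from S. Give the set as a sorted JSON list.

FIRST iteration:
iter 1:
  A via A→a b: +{a}
  B via B→b a: +{b}
  C via C→b a: +{b}
  S via S→a C: +{a}
  S via S→b A: +{b}
  FIRST[S]={a,b}  FIRST[A]={a}  FIRST[B]={b}  FIRST[C]={b}
iter 2:
  B via B→S a S: +{a}
  FIRST[S]={a,b}  FIRST[A]={a}  FIRST[B]={a,b}  FIRST[C]={b}
iter 3: (no change)
  FIRST[S]={a,b}  FIRST[A]={a}  FIRST[B]={a,b}  FIRST[C]={b}

Compute FOLLOW by fixpoint:
initialize: $ ∈ FOLLOW(S)
round 1:
  B→C a A: FOLLOW(C) ⊇ FIRST(a) = {a}; new: +{a}
  B→S a S: FOLLOW(S) ⊇ FIRST(a) = {a}; new: +{a}
  S→a C: FOLLOW(C) ⊇ FOLLOW(S) ⊇ {$,a}; new: +{$}
  S→b A: FOLLOW(A) ⊇ FOLLOW(S) ⊇ {$,a}; new: +{$,a}
  S→b B: FOLLOW(B) ⊇ FOLLOW(S) ⊇ {$,a}; new: +{$,a}
  FOLLOW(S)={$,a}  FOLLOW(A)={$,a}  FOLLOW(B)={$,a}  FOLLOW(C)={$,a}
round 2: (no change)
  FOLLOW(S)={$,a}  FOLLOW(A)={$,a}  FOLLOW(B)={$,a}  FOLLOW(C)={$,a}

FOLLOW(C) = ["$", "a"]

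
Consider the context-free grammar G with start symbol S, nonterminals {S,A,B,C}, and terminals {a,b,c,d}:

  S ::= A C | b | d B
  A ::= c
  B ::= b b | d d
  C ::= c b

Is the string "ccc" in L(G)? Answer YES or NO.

Convert to CNF:
  S -> A C | T1 B | b
  A -> c
  B -> T0 T0 | T1 T1
  C -> T2 T0
  T0 -> b
  T1 -> d
  T2 -> c

Fill CYK table bottom-up:
  T[0,0] 'c' = {A,T2}  orig:{A}
  T[1,1] 'c' = {A,T2}  orig:{A}
  T[2,2] 'c' = {A,T2}  orig:{A}
  T[0,1] 'cc' = ∅
  T[1,2] 'cc' = ∅
  T[0,2] 'ccc' = ∅

S ∉ T[0,2] ⇒ NO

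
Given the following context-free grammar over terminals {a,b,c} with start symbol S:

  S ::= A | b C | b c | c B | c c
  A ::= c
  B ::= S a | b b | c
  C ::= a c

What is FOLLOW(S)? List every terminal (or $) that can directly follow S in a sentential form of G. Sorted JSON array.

FIRST iteration:
pass 1:
  A via A→c: +{c}
  B via B→b b: +{b}
  B via B→c: +{c}
  C via C→a c: +{a}
  S via S→A: +{c}
  S via S→b C: +{b}
  FIRST(S)={b,c}  FIRST(A)={c}  FIRST(B)={b,c}  FIRST(C)={a}
pass 2: done
  FIRST(S)={b,c}  FIRST(A)={c}  FIRST(B)={b,c}  FIRST(C)={a}

FOLLOW sets:
initialize: $ ∈ FOLLOW(S)
[1]
  B→S a: FOLLOW(S) ⊇ FIRST(a) = {a}; new: +{a}
  S→A: FOLLOW(A) ⊇ FOLLOW(S) ⊇ {$,a}; new: +{$,a}
  S→b C: FOLLOW(C) ⊇ FOLLOW(S) ⊇ {$,a}; new: +{$,a}
  S→c B: FOLLOW(B) ⊇ FOLLOW(S) ⊇ {$,a}; new: +{$,a}
  FOLLOW[S]={$,a}  FOLLOW[A]={$,a}  FOLLOW[B]={$,a}  FOLLOW[C]={$,a}
[2] — fixpoint
  FOLLOW[S]={$,a}  FOLLOW[A]={$,a}  FOLLOW[B]={$,a}  FOLLOW[C]={$,a}

FOLLOW(S) = ["$", "a"]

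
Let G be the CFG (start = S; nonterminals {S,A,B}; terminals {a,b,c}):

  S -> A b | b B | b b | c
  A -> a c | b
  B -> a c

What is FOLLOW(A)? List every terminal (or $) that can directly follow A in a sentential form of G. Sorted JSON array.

Compute FIRST by fixpoint:
pass 1:
  A via A→a c: +{a}
  A via A→b: +{b}
  B via B→a c: +{a}
  S via S→A b: +{a,b}
  S via S→c: +{c}
  FIRST(S)={a,b,c}  FIRST(A)={a,b}  FIRST(B)={a}
pass 2: (stable)
  FIRST(S)={a,b,c}  FIRST(A)={a,b}  FIRST(B)={a}

Compute FOLLOW by fixpoint:
FOLLOW(S) := {$}
round 1:
  S→A b: FOLLOW(A) ⊇ FIRST(b) = {b}; new: +{b}
  S→b B: FOLLOW(B) ⊇ FOLLOW(S) ⊇ {$}; new: +{$}
  FOLLOW(S)={$}  FOLLOW(A)={b}  FOLLOW(B)={$}
round 2: (no change)
  FOLLOW(S)={$}  FOLLOW(A)={b}  FOLLOW(B)={$}

FOLLOW(A) = ["b"]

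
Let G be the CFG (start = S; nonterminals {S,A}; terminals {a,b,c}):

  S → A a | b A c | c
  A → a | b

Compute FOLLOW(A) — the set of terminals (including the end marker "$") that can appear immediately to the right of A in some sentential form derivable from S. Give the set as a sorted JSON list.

Compute FIRST by fixpoint:
[1]
  A via A→a: +{a}
  A via A→b: +{b}
  S via S→A a: +{a,b}
  S via S→c: +{c}
  S: {a,b,c}  A: {a,b}
[2] done
  S: {a,b,c}  A: {a,b}

FOLLOW iteration:
seed FOLLOW(S) with $
iter 1:
  S→A a: FOLLOW(A) ⊇ FIRST(a) = {a}; new: +{a}
  S→b A c: FOLLOW(A) ⊇ FIRST(c) = {c}; new: +{c}
  S: {$}  A: {a,c}
iter 2: (no change)
  S: {$}  A: {a,c}

FOLLOW(A) = ["a", "c"]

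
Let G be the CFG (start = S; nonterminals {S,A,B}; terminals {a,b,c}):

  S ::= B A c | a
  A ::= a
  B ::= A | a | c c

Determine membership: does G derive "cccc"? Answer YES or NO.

Convert to CNF:
  S -> B X1 | a
  A -> a
  B -> T0 T0 | a
  T0 -> c
  X1 -> A T0

CYK table (by increasing span):
  cell(0,0) c: {T0}  orig:{}
  cell(1,1) c: {T0}  orig:{}
  cell(2,2) c: {T0}  orig:{}
  cell(3,3) c: {T0}  orig:{}
  cell(0,1) cc: {B}
  cell(1,2) cc: {B}
  cell(2,3) cc: {B}
  cell(0,2) ccc: ∅
  cell(1,3) ccc: ∅
  cell(0,3) cccc: ∅

S ∉ T[0,3] ⇒ NO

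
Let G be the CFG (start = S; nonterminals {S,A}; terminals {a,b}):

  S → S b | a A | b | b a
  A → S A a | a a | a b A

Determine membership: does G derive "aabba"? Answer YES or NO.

CNF form of G:
  S -> S T1 | T0 A | T1 T0 | b
  A -> S X2 | T0 T0 | T0 X3
  T0 -> a
  T1 -> b
  X2 -> A T0
  X3 -> T1 A

CYK fill:
  T[0,0] 'a' = {T0}  orig:{}
  T[1,1] 'a' = {T0}  orig:{}
  T[2,2] 'b' = {S,T1}  orig:{S}
  T[3,3] 'b' = {S,T1}  orig:{S}
  T[4,4] 'a' = {T0}  orig:{}
  T[0,1] 'aa' = {A}
  T[1,2] 'ab' = ∅
  T[2,3] 'bb' = {S}
  T[3,4] 'ba' = {S}
  T[0,2] 'aab' = ∅
  T[1,3] 'abb' = ∅
  T[2,4] 'bba' = ∅
  T[0,3] 'aabb' = ∅
  T[1,4] 'abba' = ∅
  T[0,4] 'aabba' = ∅

S ∉ T[0,4] ⇒ NO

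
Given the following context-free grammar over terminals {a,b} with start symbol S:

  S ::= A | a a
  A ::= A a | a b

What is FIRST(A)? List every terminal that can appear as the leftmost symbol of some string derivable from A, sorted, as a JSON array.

FIRST iteration:
[1]
  A via A→a b: +{a}
  S via S→A: +{a}
  FIRST(S)={a}  FIRST(A)={a}
[2] done
  FIRST(S)={a}  FIRST(A)={a}

FIRST(A) = ["a"]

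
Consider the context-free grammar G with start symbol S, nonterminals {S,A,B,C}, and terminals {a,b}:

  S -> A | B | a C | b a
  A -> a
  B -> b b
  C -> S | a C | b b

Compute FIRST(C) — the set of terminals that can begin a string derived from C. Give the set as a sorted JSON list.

FIRST sets, iterate to fixpoint:
[1]
  A via A→a: +{a}
  B via B→b b: +{b}
  C via C→a C: +{a}
  C via C→b b: +{b}
  S via S→A: +{a}
  S via S→B: +{b}
  FIRST[S]={a,b}  FIRST[A]={a}  FIRST[B]={b}  FIRST[C]={a,b}
[2] — fixpoint
  FIRST[S]={a,b}  FIRST[A]={a}  FIRST[B]={b}  FIRST[C]={a,b}

FIRST(C) = ["a", "b"]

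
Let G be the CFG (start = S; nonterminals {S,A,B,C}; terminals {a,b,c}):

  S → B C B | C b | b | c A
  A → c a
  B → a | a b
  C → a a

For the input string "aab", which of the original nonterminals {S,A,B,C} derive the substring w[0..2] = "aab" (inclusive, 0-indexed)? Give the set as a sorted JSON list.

Convert to CNF:
  S -> B X3 | C T2 | T0 A | b
  A -> T0 T1
  B -> T1 T2 | a
  C -> T1 T1
  T0 -> c
  T1 -> a
  T2 -> b
  X3 -> C B

CYK table (by increasing span), restricted to cells inside w[0..2]:
  [0..0]={B,T1}  "a"  orig:{B}
  [1..1]={B,T1}  "a"  orig:{B}
  [2..2]={S,T2}  "b"  orig:{S}
  [0..1]={C}  "aa"
  [1..2]={B}  "ab"
  [0..2]={S}  "aab"

Original NTs in T[0,2] deriving "aab": ["S"]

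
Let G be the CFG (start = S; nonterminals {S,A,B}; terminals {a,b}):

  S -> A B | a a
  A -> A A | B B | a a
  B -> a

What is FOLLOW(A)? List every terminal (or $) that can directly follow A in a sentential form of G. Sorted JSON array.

FIRST sets, iterate to fixpoint:
round 1:
  A via A→a a: +{a}
  B via B→a: +{a}
  S via S→A B: +{a}
  FIRST(S)={a}  FIRST(A)={a}  FIRST(B)={a}
round 2: — fixpoint
  FIRST(S)={a}  FIRST(A)={a}  FIRST(B)={a}

FOLLOW iteration:
FOLLOW(S) := {$}
pass 1:
  A→A A: FOLLOW(A) ⊇ FIRST(A) = {a}; new: +{a}
  A→B B: FOLLOW(B) ⊇ FIRST(B) = {a}; new: +{a}
  S→A B: FOLLOW(B) ⊇ FOLLOW(S) ⊇ {$}; new: +{$}
  S: {$}  A: {a}  B: {$,a}
pass 2: — fixpoint
  S: {$}  A: {a}  B: {$,a}

FOLLOW(A) = ["a"]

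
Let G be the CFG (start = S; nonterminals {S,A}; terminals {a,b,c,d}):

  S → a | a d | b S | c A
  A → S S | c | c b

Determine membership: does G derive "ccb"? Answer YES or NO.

CNF form of G:
  S -> T0 A | T1 S | T2 T3 | a
  A -> S S | T0 T1 | c
  T0 -> c
  T1 -> b
  T2 -> a
  T3 -> d

Fill CYK table bottom-up:
  [0..0]={A,T0}  "c"  orig:{A}
  [1..1]={A,T0}  "c"  orig:{A}
  [2..2]={T1}  "b"  orig:{}
  [0..1]={S}  "cc"
  [1..2]={A}  "cb"
  [0..2]={S}  "ccb"

S ∈ T[0,2] ⇒ YES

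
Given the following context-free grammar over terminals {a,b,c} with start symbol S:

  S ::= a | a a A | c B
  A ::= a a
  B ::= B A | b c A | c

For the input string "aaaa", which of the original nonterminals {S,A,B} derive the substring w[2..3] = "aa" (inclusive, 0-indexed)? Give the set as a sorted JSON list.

Convert to CNF:
  S -> T0 X4 | T2 B | a
  A -> T0 T0
  B -> B A | T1 X3 | c
  T0 -> a
  T1 -> b
  T2 -> c
  X3 -> T2 A
  X4 -> T0 A

Fill CYK table bottom-up — only the sub-triangle for w[2..3]:
  T[2,2] 'a' = {S,T0}  orig:{S}
  T[3,3] 'a' = {S,T0}  orig:{S}
  T[2,3] 'aa' = {A}

Original NTs in T[2,3] deriving "aa": ["A"]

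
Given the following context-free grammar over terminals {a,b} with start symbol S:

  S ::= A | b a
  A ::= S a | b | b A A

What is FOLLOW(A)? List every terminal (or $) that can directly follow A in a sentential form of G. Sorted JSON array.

Compute FIRST by fixpoint:
round 1:
  A via A→b: +{b}
  S via S→A: +{b}
  S: {b}  A: {b}
round 2: (no change)
  S: {b}  A: {b}

FOLLOW sets:
FOLLOW(S) := {$}
pass 1:
  A→S a: FOLLOW(S) ⊇ FIRST(a) = {a}; new: +{a}
  A→b A A: FOLLOW(A) ⊇ FIRST(A) = {b}; new: +{b}
  S→A: FOLLOW(A) ⊇ FOLLOW(S) ⊇ {$,a}; new: +{$,a}
  S: {$,a}  A: {$,a,b}
pass 2: (no change)
  S: {$,a}  A: {$,a,b}

FOLLOW(A) = ["$", "a", "b"]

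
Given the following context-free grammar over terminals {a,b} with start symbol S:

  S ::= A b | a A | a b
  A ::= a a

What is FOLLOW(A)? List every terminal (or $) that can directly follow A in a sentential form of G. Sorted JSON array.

Compute FIRST by fixpoint:
pass 1:
  A via A→a a: +{a}
  S via S→A b: +{a}
  S: {a}  A: {a}
pass 2: done
  S: {a}  A: {a}

FOLLOW sets:
seed FOLLOW(S) with $
iter 1:
  S→A b: FOLLOW(A) ⊇ FIRST(b) = {b}; new: +{b}
  S→a A: FOLLOW(A) ⊇ FOLLOW(S) ⊇ {$}; new: +{$}
  FOLLOW(S)={$}  FOLLOW(A)={$,b}
iter 2: done
  FOLLOW(S)={$}  FOLLOW(A)={$,b}

FOLLOW(A) = ["$", "b"]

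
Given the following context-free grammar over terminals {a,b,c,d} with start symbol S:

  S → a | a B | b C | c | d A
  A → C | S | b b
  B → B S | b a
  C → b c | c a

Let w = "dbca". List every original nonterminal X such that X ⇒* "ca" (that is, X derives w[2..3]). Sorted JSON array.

Convert to CNF:
  S -> T0 B | T1 C | T3 A | a | c
  A -> T0 B | T1 C | T1 T1 | T1 T2 | T2 T0 | T3 A | a | c
  B -> B S | T1 T0
  C -> T1 T2 | T2 T0
  T0 -> a
  T1 -> b
  T2 -> c
  T3 -> d

CYK table (by increasing span) (cells [i..j] with 2 ≤ i ≤ j ≤ 3 only):
  [2..2]={A,S,T2}  "c"  orig:{A,S}
  [3..3]={A,S,T0}  "a"  orig:{A,S}
  [2..3]={A,C}  "ca"

Original NTs in T[2,3] deriving "ca": ["A", "C"]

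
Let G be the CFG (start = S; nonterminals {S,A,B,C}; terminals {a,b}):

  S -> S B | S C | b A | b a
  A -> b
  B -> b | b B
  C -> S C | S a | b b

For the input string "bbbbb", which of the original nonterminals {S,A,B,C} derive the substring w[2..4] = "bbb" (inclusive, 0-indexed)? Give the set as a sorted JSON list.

Convert to CNF:
  S -> S B | S C | T0 A | T0 T1
  A -> b
  B -> T0 B | b
  C -> S C | S T1 | T0 T0
  T0 -> b
  T1 -> a

CYK table (by increasing span) — only the sub-triangle for w[2..4]:
  [2..2]={A,B,T0}  "b"  orig:{A,B}
  [3..3]={A,B,T0}  "b"  orig:{A,B}
  [4..4]={A,B,T0}  "b"  orig:{A,B}
  [2..3]={B,C,S}  "bb"
  [3..4]={B,C,S}  "bb"
  [2..4]={B,S}  "bbb"

Original NTs in T[2,4] deriving "bbb": ["B", "S"]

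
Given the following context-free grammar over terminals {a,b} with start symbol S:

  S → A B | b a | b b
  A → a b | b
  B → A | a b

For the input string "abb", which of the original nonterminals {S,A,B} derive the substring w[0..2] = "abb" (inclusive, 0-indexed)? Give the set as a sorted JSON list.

CNF form of G:
  S -> A B | T1 T0 | T1 T1
  A -> T0 T1 | b
  B -> T0 T1 | b
  T0 -> a
  T1 -> b

CYK fill — only the sub-triangle for w[0..2]:
  T[0,0] 'a' = {T0}  orig:{}
  T[1,1] 'b' = {A,B,T1}  orig:{A,B}
  T[2,2] 'b' = {A,B,T1}  orig:{A,B}
  T[0,1] 'ab' = {A,B}
  T[1,2] 'bb' = {S}
  T[0,2] 'abb' = {S}

Original NTs in T[0,2] deriving "abb": ["S"]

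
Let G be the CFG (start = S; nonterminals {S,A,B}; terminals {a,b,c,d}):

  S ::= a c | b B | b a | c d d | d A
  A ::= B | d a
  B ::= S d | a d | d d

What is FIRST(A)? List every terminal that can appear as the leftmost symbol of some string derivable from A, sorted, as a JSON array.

FIRST sets, iterate to fixpoint:
[1]
  A via A→d a: +{d}
  B via B→a d: +{a}
  B via B→d d: +{d}
  S via S→a c: +{a}
  S via S→b B: +{b}
  S via S→c d d: +{c}
  S via S→d A: +{d}
  S: {a,b,c,d}  A: {d}  B: {a,d}
[2]
  A via A→B: +{a}
  B via B→S d: +{b,c}
  S: {a,b,c,d}  A: {a,d}  B: {a,b,c,d}
[3]
  A via A→B: +{b,c}
  S: {a,b,c,d}  A: {a,b,c,d}  B: {a,b,c,d}
[4] — fixpoint
  S: {a,b,c,d}  A: {a,b,c,d}  B: {a,b,c,d}

FIRST(A) = ["a", "b", "c", "d"]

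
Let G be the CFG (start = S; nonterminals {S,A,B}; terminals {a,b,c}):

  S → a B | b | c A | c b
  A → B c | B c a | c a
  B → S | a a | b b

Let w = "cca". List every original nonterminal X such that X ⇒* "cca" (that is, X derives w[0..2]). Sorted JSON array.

CNF form of G:
  S -> T0 A | T0 T2 | T1 B | b
  A -> B T0 | B X3 | T0 T1
  B -> T0 A | T0 T2 | T1 B | T1 T1 | T2 T2 | b
  T0 -> c
  T1 -> a
  T2 -> b
  X3 -> T0 T1

CYK fill, restricted to cells inside w[0..2]:
  T[0,0] 'c' = {T0}  orig:{}
  T[1,1] 'c' = {T0}  orig:{}
  T[2,2] 'a' = {T1}  orig:{}
  T[0,1] 'cc' = ∅
  T[1,2] 'ca' = {A,X3}  orig:{A}
  T[0,2] 'cca' = {B,S}

Original NTs in T[0,2] deriving "cca": ["B", "S"]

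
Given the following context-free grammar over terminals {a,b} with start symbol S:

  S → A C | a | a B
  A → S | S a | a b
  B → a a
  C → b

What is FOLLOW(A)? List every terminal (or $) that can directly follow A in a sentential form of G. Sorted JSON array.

FIRST iteration:
round 1:
  A via A→a b: +{a}
  B via B→a a: +{a}
  C via C→b: +{b}
  S via S→A C: +{a}
  FIRST(S)={a}  FIRST(A)={a}  FIRST(B)={a}  FIRST(C)={b}
round 2: done
  FIRST(S)={a}  FIRST(A)={a}  FIRST(B)={a}  FIRST(C)={b}

FOLLOW sets:
FOLLOW(S) := {$}
round 1:
  A→S a: FOLLOW(S) ⊇ FIRST(a) = {a}; new: +{a}
  S→A C: FOLLOW(A) ⊇ FIRST(C) = {b}; new: +{b}
  S→A C: FOLLOW(C) ⊇ FOLLOW(S) ⊇ {$,a}; new: +{$,a}
  S→a B: FOLLOW(B) ⊇ FOLLOW(S) ⊇ {$,a}; new: +{$,a}
  FOLLOW(S)={$,a}  FOLLOW(A)={b}  FOLLOW(B)={$,a}  FOLLOW(C)={$,a}
round 2:
  A→S: FOLLOW(S) ⊇ FOLLOW(A) ⊇ {b}; new: +{b}
  S→A C: FOLLOW(C) ⊇ FOLLOW(S) ⊇ {$,a,b}; new: +{b}
  S→a B: FOLLOW(B) ⊇ FOLLOW(S) ⊇ {$,a,b}; new: +{b}
  FOLLOW(S)={$,a,b}  FOLLOW(A)={b}  FOLLOW(B)={$,a,b}  FOLLOW(C)={$,a,b}
round 3: done
  FOLLOW(S)={$,a,b}  FOLLOW(A)={b}  FOLLOW(B)={$,a,b}  FOLLOW(C)={$,a,b}

FOLLOW(A) = ["b"]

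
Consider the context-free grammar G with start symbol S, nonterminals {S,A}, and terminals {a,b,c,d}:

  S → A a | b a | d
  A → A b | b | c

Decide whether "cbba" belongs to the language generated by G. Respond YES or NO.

CNF form of G:
  S -> A T1 | T0 T1 | d
  A -> A T0 | b | c
  T0 -> b
  T1 -> a

Fill CYK table bottom-up:
  [0..0]={A}  "c"
  [1..1]={A,T0}  "b"  orig:{A}
  [2..2]={A,T0}  "b"  orig:{A}
  [3..3]={T1}  "a"  orig:{}
  [0..1]={A}  "cb"
  [1..2]={A}  "bb"
  [2..3]={S}  "ba"
  [0..2]={A}  "cbb"
  [1..3]={S}  "bba"
  [0..3]={S}  "cbba"

S ∈ T[0,3] ⇒ YES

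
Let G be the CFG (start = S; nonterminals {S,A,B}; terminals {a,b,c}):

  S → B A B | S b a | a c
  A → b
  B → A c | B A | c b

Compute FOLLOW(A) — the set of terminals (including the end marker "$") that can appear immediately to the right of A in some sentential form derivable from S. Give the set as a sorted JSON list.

Compute FIRST by fixpoint:
iter 1:
  A via A→b: +{b}
  B via B→A c: +{b}
  B via B→c b: +{c}
  S via S→B A B: +{b,c}
  S via S→a c: +{a}
  FIRST(S)={a,b,c}  FIRST(A)={b}  FIRST(B)={b,c}
iter 2: — fixpoint
  FIRST(S)={a,b,c}  FIRST(A)={b}  FIRST(B)={b,c}

FOLLOW iteration:
FOLLOW(S) := {$}
pass 1:
  B→A c: FOLLOW(A) ⊇ FIRST(c) = {c}; new: +{c}
  B→B A: FOLLOW(B) ⊇ FIRST(A) = {b}; new: +{b}
  B→B A: FOLLOW(A) ⊇ FOLLOW(B) ⊇ {b}; new: +{b}
  S→B A B: FOLLOW(B) ⊇ FOLLOW(S) ⊇ {$}; new: +{$}
  S→S b a: FOLLOW(S) ⊇ FIRST(b) = {b}; new: +{b}
  FOLLOW(S)={$,b}  FOLLOW(A)={b,c}  FOLLOW(B)={$,b}
pass 2:
  B→B A: FOLLOW(A) ⊇ FOLLOW(B) ⊇ {$,b}; new: +{$}
  FOLLOW(S)={$,b}  FOLLOW(A)={$,b,c}  FOLLOW(B)={$,b}
pass 3: (stable)
  FOLLOW(S)={$,b}  FOLLOW(A)={$,b,c}  FOLLOW(B)={$,b}

FOLLOW(A) = ["$", "b", "c"]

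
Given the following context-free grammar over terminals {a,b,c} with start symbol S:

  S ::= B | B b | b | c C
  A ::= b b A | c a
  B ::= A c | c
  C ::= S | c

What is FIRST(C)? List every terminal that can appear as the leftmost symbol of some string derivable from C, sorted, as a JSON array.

FIRST iteration:
iter 1:
  A via A→b b A: +{b}
  A via A→c a: +{c}
  B via B→A c: +{b,c}
  C via C→c: +{c}
  S via S→B: +{b,c}
  FIRST(S)={b,c}  FIRST(A)={b,c}  FIRST(B)={b,c}  FIRST(C)={c}
iter 2:
  C via C→S: +{b}
  FIRST(S)={b,c}  FIRST(A)={b,c}  FIRST(B)={b,c}  FIRST(C)={b,c}
iter 3: — fixpoint
  FIRST(S)={b,c}  FIRST(A)={b,c}  FIRST(B)={b,c}  FIRST(C)={b,c}

FIRST(C) = ["b", "c"]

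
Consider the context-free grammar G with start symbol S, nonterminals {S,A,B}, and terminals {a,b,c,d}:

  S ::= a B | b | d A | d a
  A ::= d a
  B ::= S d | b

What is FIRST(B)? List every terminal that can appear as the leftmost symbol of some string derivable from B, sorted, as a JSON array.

FIRST iteration:
round 1:
  A via A→d a: +{d}
  B via B→b: +{b}
  S via S→a B: +{a}
  S via S→b: +{b}
  S via S→d A: +{d}
  FIRST[S]={a,b,d}  FIRST[A]={d}  FIRST[B]={b}
round 2:
  B via B→S d: +{a,d}
  FIRST[S]={a,b,d}  FIRST[A]={d}  FIRST[B]={a,b,d}
round 3: — fixpoint
  FIRST[S]={a,b,d}  FIRST[A]={d}  FIRST[B]={a,b,d}

FIRST(B) = ["a", "b", "d"]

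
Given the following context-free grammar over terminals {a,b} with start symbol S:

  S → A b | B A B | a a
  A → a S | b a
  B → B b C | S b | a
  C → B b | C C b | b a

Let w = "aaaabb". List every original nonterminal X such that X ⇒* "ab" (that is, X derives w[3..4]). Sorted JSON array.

CNF form of G:
  S -> A T1 | B X4 | T0 T0
  A -> T0 S | T1 T0
  B -> B X2 | S T1 | a
  C -> B T1 | C X3 | T1 T0
  T0 -> a
  T1 -> b
  X2 -> T1 C
  X3 -> C T1
  X4 -> A B

Fill CYK table bottom-up (cells [i..j] with 3 ≤ i ≤ j ≤ 4 only):
  T[3,3] 'a' = {B,T0}  orig:{B}
  T[4,4] 'b' = {T1}  orig:{}
  T[3,4] 'ab' = {C}

Original NTs in T[3,4] deriving "ab": ["C"]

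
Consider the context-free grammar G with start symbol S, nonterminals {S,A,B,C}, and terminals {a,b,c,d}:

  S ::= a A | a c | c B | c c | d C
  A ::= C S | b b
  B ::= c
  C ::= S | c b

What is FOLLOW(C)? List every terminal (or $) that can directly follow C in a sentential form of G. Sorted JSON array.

FIRST iteration:
pass 1:
  A via A→b b: +{b}
  B via B→c: +{c}
  C via C→c b: +{c}
  S via S→a A: +{a}
  S via S→c B: +{c}
  S via S→d C: +{d}
  FIRST[S]={a,c,d}  FIRST[A]={b}  FIRST[B]={c}  FIRST[C]={c}
pass 2:
  A via A→C S: +{c}
  C via C→S: +{a,d}
  FIRST[S]={a,c,d}  FIRST[A]={b,c}  FIRST[B]={c}  FIRST[C]={a,c,d}
pass 3:
  A via A→C S: +{a,d}
  FIRST[S]={a,c,d}  FIRST[A]={a,b,c,d}  FIRST[B]={c}  FIRST[C]={a,c,d}
pass 4: (no change)
  FIRST[S]={a,c,d}  FIRST[A]={a,b,c,d}  FIRST[B]={c}  FIRST[C]={a,c,d}

Compute FOLLOW by fixpoint:
seed FOLLOW(S) with $
[1]
  A→C S: FOLLOW(C) ⊇ FIRST(S) = {a,c,d}; new: +{a,c,d}
  C→S: FOLLOW(S) ⊇ FOLLOW(C) ⊇ {a,c,d}; new: +{a,c,d}
  S→a A: FOLLOW(A) ⊇ FOLLOW(S) ⊇ {$,a,c,d}; new: +{$,a,c,d}
  S→c B: FOLLOW(B) ⊇ FOLLOW(S) ⊇ {$,a,c,d}; new: +{$,a,c,d}
  S→d C: FOLLOW(C) ⊇ FOLLOW(S) ⊇ {$,a,c,d}; new: +{$}
  FOLLOW(S)={$,a,c,d}  FOLLOW(A)={$,a,c,d}  FOLLOW(B)={$,a,c,d}  FOLLOW(C)={$,a,c,d}
[2] (stable)
  FOLLOW(S)={$,a,c,d}  FOLLOW(A)={$,a,c,d}  FOLLOW(B)={$,a,c,d}  FOLLOW(C)={$,a,c,d}

FOLLOW(C) = ["$", "a", "c", "d"]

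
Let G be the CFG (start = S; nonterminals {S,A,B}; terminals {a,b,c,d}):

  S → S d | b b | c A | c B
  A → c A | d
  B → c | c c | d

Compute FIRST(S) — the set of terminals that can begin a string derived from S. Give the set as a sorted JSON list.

FIRST iteration:
round 1:
  A via A→c A: +{c}
  A via A→d: +{d}
  B via B→c: +{c}
  B via B→d: +{d}
  S via S→b b: +{b}
  S via S→c A: +{c}
  FIRST(S)={b,c}  FIRST(A)={c,d}  FIRST(B)={c,d}
round 2: — fixpoint
  FIRST(S)={b,c}  FIRST(A)={c,d}  FIRST(B)={c,d}

FIRST(S) = ["b", "c"]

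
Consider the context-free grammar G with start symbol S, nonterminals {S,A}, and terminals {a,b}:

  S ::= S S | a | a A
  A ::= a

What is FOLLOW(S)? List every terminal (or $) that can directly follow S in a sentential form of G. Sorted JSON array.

FIRST iteration:
round 1:
  A via A→a: +{a}
  S via S→a: +{a}
  FIRST[S]={a}  FIRST[A]={a}
round 2: done
  FIRST[S]={a}  FIRST[A]={a}

FOLLOW sets:
initialize: $ ∈ FOLLOW(S)
pass 1:
  S→S S: FOLLOW(S) ⊇ FIRST(S) = {a}; new: +{a}
  S→a A: FOLLOW(A) ⊇ FOLLOW(S) ⊇ {$,a}; new: +{$,a}
  S: {$,a}  A: {$,a}
pass 2: done
  S: {$,a}  A: {$,a}

FOLLOW(S) = ["$", "a"]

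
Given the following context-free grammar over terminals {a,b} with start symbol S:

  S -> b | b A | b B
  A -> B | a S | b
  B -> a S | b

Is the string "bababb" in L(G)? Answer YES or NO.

CNF form of G:
  S -> T1 A | T1 B | b
  A -> T0 S | b
  B -> T0 S | b
  T0 -> a
  T1 -> b

CYK fill:
  T[0,0] 'b' = {A,B,S,T1}  orig:{A,B,S}
  T[1,1] 'a' = {T0}  orig:{}
  T[2,2] 'b' = {A,B,S,T1}  orig:{A,B,S}
  T[3,3] 'a' = {T0}  orig:{}
  T[4,4] 'b' = {A,B,S,T1}  orig:{A,B,S}
  T[5,5] 'b' = {A,B,S,T1}  orig:{A,B,S}
  T[0,1] 'ba' = ∅
  T[1,2] 'ab' = {A,B}
  T[2,3] 'ba' = ∅
  T[3,4] 'ab' = {A,B}
  T[4,5] 'bb' = {S}
  T[0,2] 'bab' = {S}
  T[1,3] 'aba' = ∅
  T[2,4] 'bab' = {S}
  T[3,5] 'abb' = {A,B}
  T[0,3] 'baba' = ∅
  T[1,4] 'abab' = {A,B}
  T[2,5] 'babb' = {S}
  T[0,4] 'babab' = {S}
  T[1,5] 'ababb' = {A,B}
  T[0,5] 'bababb' = {S}

S ∈ T[0,5] ⇒ YES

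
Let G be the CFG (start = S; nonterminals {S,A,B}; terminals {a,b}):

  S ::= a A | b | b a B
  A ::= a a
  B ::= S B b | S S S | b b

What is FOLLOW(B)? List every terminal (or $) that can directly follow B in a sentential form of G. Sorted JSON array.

FIRST iteration:
pass 1:
  A via A→a a: +{a}
  B via B→b b: +{b}
  S via S→a A: +{a}
  S via S→b: +{b}
  FIRST[S]={a,b}  FIRST[A]={a}  FIRST[B]={b}
pass 2:
  B via B→S B b: +{a}
  FIRST[S]={a,b}  FIRST[A]={a}  FIRST[B]={a,b}
pass 3: (no change)
  FIRST[S]={a,b}  FIRST[A]={a}  FIRST[B]={a,b}

FOLLOW sets:
initialize: $ ∈ FOLLOW(S)
round 1:
  B→S B b: FOLLOW(S) ⊇ FIRST(B) = {a,b}; new: +{a,b}
  B→S B b: FOLLOW(B) ⊇ FIRST(b) = {b}; new: +{b}
  S→a A: FOLLOW(A) ⊇ FOLLOW(S) ⊇ {$,a,b}; new: +{$,a,b}
  S→b a B: FOLLOW(B) ⊇ FOLLOW(S) ⊇ {$,a,b}; new: +{$,a}
  FOLLOW(S)={$,a,b}  FOLLOW(A)={$,a,b}  FOLLOW(B)={$,a,b}
round 2: — fixpoint
  FOLLOW(S)={$,a,b}  FOLLOW(A)={$,a,b}  FOLLOW(B)={$,a,b}

FOLLOW(B) = ["$", "a", "b"]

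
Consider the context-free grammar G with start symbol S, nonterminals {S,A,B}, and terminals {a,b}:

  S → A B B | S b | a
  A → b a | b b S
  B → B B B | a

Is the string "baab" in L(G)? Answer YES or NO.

CNF form of G:
  S -> A X4 | S T0 | a
  A -> T0 T1 | T0 X2
  B -> B X3 | a
  T0 -> b
  T1 -> a
  X2 -> T0 S
  X3 -> B B
  X4 -> B B

Fill CYK table bottom-up:
  T[0,0] 'b' = {T0}  orig:{}
  T[1,1] 'a' = {B,S,T1}  orig:{B,S}
  T[2,2] 'a' = {B,S,T1}  orig:{B,S}
  T[3,3] 'b' = {T0}  orig:{}
  T[0,1] 'ba' = {A,X2}  orig:{A}
  T[1,2] 'aa' = {X3,X4}  orig:{}
  T[2,3] 'ab' = {S}
  T[0,2] 'baa' = ∅
  T[1,3] 'aab' = ∅
  T[0,3] 'baab' = ∅

S ∉ T[0,3] ⇒ NO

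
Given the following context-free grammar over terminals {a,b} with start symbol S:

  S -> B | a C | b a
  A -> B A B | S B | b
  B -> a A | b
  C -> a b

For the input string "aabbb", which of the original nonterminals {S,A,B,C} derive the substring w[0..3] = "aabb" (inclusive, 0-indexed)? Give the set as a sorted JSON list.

Convert to CNF:
  S -> T0 A | T0 C | T1 T0 | b
  A -> B X2 | S B | b
  B -> T0 A | b
  C -> T0 T1
  T0 -> a
  T1 -> b
  X2 -> A B

Fill CYK table bottom-up (cells [i..j] with 0 ≤ i ≤ j ≤ 3 only):
  cell(0,0) a: {T0}  orig:{}
  cell(1,1) a: {T0}  orig:{}
  cell(2,2) b: {A,B,S,T1}  orig:{A,B,S}
  cell(3,3) b: {A,B,S,T1}  orig:{A,B,S}
  cell(0,1) aa: ∅
  cell(1,2) ab: {B,C,S}
  cell(2,3) bb: {A,X2}  orig:{A}
  cell(0,2) aab: {S}
  cell(1,3) abb: {A,B,S}
  cell(0,3) aabb: {A,B,S}

Original NTs in T[0,3] deriving "aabb": ["A", "B", "S"]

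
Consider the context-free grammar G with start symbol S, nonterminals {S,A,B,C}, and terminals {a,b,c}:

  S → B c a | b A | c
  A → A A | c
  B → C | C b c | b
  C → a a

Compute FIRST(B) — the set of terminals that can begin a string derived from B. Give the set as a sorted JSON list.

FIRST sets, iterate to fixpoint:
round 1:
  A via A→c: +{c}
  B via B→b: +{b}
  C via C→a a: +{a}
  S via S→B c a: +{b}
  S via S→c: +{c}
  FIRST(S)={b,c}  FIRST(A)={c}  FIRST(B)={b}  FIRST(C)={a}
round 2:
  B via B→C: +{a}
  S via S→B c a: +{a}
  FIRST(S)={a,b,c}  FIRST(A)={c}  FIRST(B)={a,b}  FIRST(C)={a}
round 3: — fixpoint
  FIRST(S)={a,b,c}  FIRST(A)={c}  FIRST(B)={a,b}  FIRST(C)={a}

FIRST(B) = ["a", "b"]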